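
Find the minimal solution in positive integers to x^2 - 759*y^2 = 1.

(x, y) = (551, 20)

First expand sqrt(759) as a continued fraction. With x_i = (sqrt(759) + m_i)/d_i and (m_0, d_0) = (0, 1): a_0 = floor(sqrt(759)) = 27, since 27^2 = 729 <= 759 < 784 = 28^2.
Iterate m_{i+1} = d_i*a_i - m_i, d_{i+1} = (759 - m_{i+1}^2)/d_i, a_{i+1} = floor((a_0 + m_{i+1})/d_{i+1}):
  m_1 = 1*27 - 0 = 27, d_1 = (759 - 27^2)/1 = 30/1 = 30, a_1 = floor((27 + 27)/30) = 1.
  m_2 = 30*1 - 27 = 3, d_2 = (759 - 3^2)/30 = 750/30 = 25, a_2 = floor((27 + 3)/25) = 1.
  m_3 = 25*1 - 3 = 22, d_3 = (759 - 22^2)/25 = 275/25 = 11, a_3 = floor((27 + 22)/11) = 4.
  m_4 = 11*4 - 22 = 22, d_4 = (759 - 22^2)/11 = 275/11 = 25, a_4 = floor((27 + 22)/25) = 1.
  m_5 = 25*1 - 22 = 3, d_5 = (759 - 3^2)/25 = 750/25 = 30, a_5 = floor((27 + 3)/30) = 1.
  m_6 = 30*1 - 3 = 27, d_6 = (759 - 27^2)/30 = 30/30 = 1, a_6 = floor((27 + 27)/1) = 54.
  m_7 = 1*54 - 27 = 27, d_7 = (759 - 27^2)/1 = 30/1 = 30: (m_7, d_7) = (m_1, d_1) = (27, 30), so from here the quotients repeat a_1, ..., a_6; the period length is 6.
So sqrt(759) = [27; (1, 1, 4, 1, 1, 54)] with period length k = 6.
k is even, so the fundamental solution of x^2 - 759y^2 = 1 is (p_{k-1}, q_{k-1}) = (p_5, q_5); compute convergents through index 5.
Convergents (p_i = a_i*p_{i-1} + p_{i-2}, q_i = a_i*q_{i-1} + q_{i-2} with p_{-2}=0, p_{-1}=1, q_{-2}=1, q_{-1}=0):
  i=0: a_0=27, p_0 = 27*1 + 0 = 27, q_0 = 27*0 + 1 = 1.
  i=1: a_1=1, p_1 = 1*27 + 1 = 28, q_1 = 1*1 + 0 = 1.
  i=2: a_2=1, p_2 = 1*28 + 27 = 55, q_2 = 1*1 + 1 = 2.
  i=3: a_3=4, p_3 = 4*55 + 28 = 248, q_3 = 4*2 + 1 = 9.
  i=4: a_4=1, p_4 = 1*248 + 55 = 303, q_4 = 1*9 + 2 = 11.
  i=5: a_5=1, p_5 = 1*303 + 248 = 551, q_5 = 1*11 + 9 = 20.
Check: 551^2 - 759*20^2 = 303601 - 303600 = 1, so (x, y) = (551, 20) solves the equation, and by the theorem it is the least positive solution.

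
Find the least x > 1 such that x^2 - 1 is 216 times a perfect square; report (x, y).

First expand sqrt(216) as a continued fraction. With x_i = (sqrt(216) + m_i)/d_i and (m_0, d_0) = (0, 1): a_0 = floor(sqrt(216)) = 14, since 14^2 = 196 <= 216 < 225 = 15^2.
Iterate m_{i+1} = d_i*a_i - m_i, d_{i+1} = (216 - m_{i+1}^2)/d_i, a_{i+1} = floor((a_0 + m_{i+1})/d_{i+1}):
  m_1 = 1*14 - 0 = 14, d_1 = (216 - 14^2)/1 = 20/1 = 20, a_1 = floor((14 + 14)/20) = 1.
  m_2 = 20*1 - 14 = 6, d_2 = (216 - 6^2)/20 = 180/20 = 9, a_2 = floor((14 + 6)/9) = 2.
  m_3 = 9*2 - 6 = 12, d_3 = (216 - 12^2)/9 = 72/9 = 8, a_3 = floor((14 + 12)/8) = 3.
  m_4 = 8*3 - 12 = 12, d_4 = (216 - 12^2)/8 = 72/8 = 9, a_4 = floor((14 + 12)/9) = 2.
  m_5 = 9*2 - 12 = 6, d_5 = (216 - 6^2)/9 = 180/9 = 20, a_5 = floor((14 + 6)/20) = 1.
  m_6 = 20*1 - 6 = 14, d_6 = (216 - 14^2)/20 = 20/20 = 1, a_6 = floor((14 + 14)/1) = 28.
  m_7 = 1*28 - 14 = 14, d_7 = (216 - 14^2)/1 = 20/1 = 20: (m_7, d_7) = (m_1, d_1) = (14, 20), so from here the quotients repeat a_1, ..., a_6; the period length is 6.
So sqrt(216) = [14; (1, 2, 3, 2, 1, 28)] with period length k = 6.
k is even, so the fundamental solution of x^2 - 216y^2 = 1 is (p_{k-1}, q_{k-1}) = (p_5, q_5); compute convergents through index 5.
Convergents (p_i = a_i*p_{i-1} + p_{i-2}, q_i = a_i*q_{i-1} + q_{i-2} with p_{-2}=0, p_{-1}=1, q_{-2}=1, q_{-1}=0):
  i=0: a_0=14, p_0 = 14*1 + 0 = 14, q_0 = 14*0 + 1 = 1.
  i=1: a_1=1, p_1 = 1*14 + 1 = 15, q_1 = 1*1 + 0 = 1.
  i=2: a_2=2, p_2 = 2*15 + 14 = 44, q_2 = 2*1 + 1 = 3.
  i=3: a_3=3, p_3 = 3*44 + 15 = 147, q_3 = 3*3 + 1 = 10.
  i=4: a_4=2, p_4 = 2*147 + 44 = 338, q_4 = 2*10 + 3 = 23.
  i=5: a_5=1, p_5 = 1*338 + 147 = 485, q_5 = 1*23 + 10 = 33.
Check: 485^2 - 216*33^2 = 235225 - 235224 = 1, so (x, y) = (485, 33) solves the equation, and by the theorem it is the least positive solution.

(x, y) = (485, 33)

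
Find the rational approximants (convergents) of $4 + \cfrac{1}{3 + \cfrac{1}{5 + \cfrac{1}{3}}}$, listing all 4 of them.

4/1, 13/3, 69/16, 220/51

Using the convergent recurrence p_i = a_i*p_{i-1} + p_{i-2}, q_i = a_i*q_{i-1} + q_{i-2} with p_{-2}=0, p_{-1}=1, q_{-2}=1, q_{-1}=0:
  i=0: a_0=4, p_0 = 4*1 + 0 = 4, q_0 = 4*0 + 1 = 1.
  i=1: a_1=3, p_1 = 3*4 + 1 = 13, q_1 = 3*1 + 0 = 3.
  i=2: a_2=5, p_2 = 5*13 + 4 = 69, q_2 = 5*3 + 1 = 16.
  i=3: a_3=3, p_3 = 3*69 + 13 = 220, q_3 = 3*16 + 3 = 51.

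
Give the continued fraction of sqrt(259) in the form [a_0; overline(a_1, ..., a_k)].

[16; overline(10, 1, 2, 3, 4, 3, 2, 1, 10, 32)]

Write x_i = (sqrt(259) + m_i)/d_i with (m_0, d_0) = (0, 1). a_0 = floor(sqrt(259)) = 16, since 16^2 = 256 <= 259 < 289 = 17^2.
Iterate m_{i+1} = d_i*a_i - m_i, d_{i+1} = (259 - m_{i+1}^2)/d_i, a_{i+1} = floor((a_0 + m_{i+1})/d_{i+1}):
  m_1 = 1*16 - 0 = 16, d_1 = (259 - 16^2)/1 = 3/1 = 3, a_1 = floor((16 + 16)/3) = 10.
  m_2 = 3*10 - 16 = 14, d_2 = (259 - 14^2)/3 = 63/3 = 21, a_2 = floor((16 + 14)/21) = 1.
  m_3 = 21*1 - 14 = 7, d_3 = (259 - 7^2)/21 = 210/21 = 10, a_3 = floor((16 + 7)/10) = 2.
  m_4 = 10*2 - 7 = 13, d_4 = (259 - 13^2)/10 = 90/10 = 9, a_4 = floor((16 + 13)/9) = 3.
  m_5 = 9*3 - 13 = 14, d_5 = (259 - 14^2)/9 = 63/9 = 7, a_5 = floor((16 + 14)/7) = 4.
  m_6 = 7*4 - 14 = 14, d_6 = (259 - 14^2)/7 = 63/7 = 9, a_6 = floor((16 + 14)/9) = 3.
  m_7 = 9*3 - 14 = 13, d_7 = (259 - 13^2)/9 = 90/9 = 10, a_7 = floor((16 + 13)/10) = 2.
  m_8 = 10*2 - 13 = 7, d_8 = (259 - 7^2)/10 = 210/10 = 21, a_8 = floor((16 + 7)/21) = 1.
  m_9 = 21*1 - 7 = 14, d_9 = (259 - 14^2)/21 = 63/21 = 3, a_9 = floor((16 + 14)/3) = 10.
  m_10 = 3*10 - 14 = 16, d_10 = (259 - 16^2)/3 = 3/3 = 1, a_10 = floor((16 + 16)/1) = 32.
  m_11 = 1*32 - 16 = 16, d_11 = (259 - 16^2)/1 = 3/1 = 3: (m_11, d_11) = (m_1, d_1) = (16, 3), so from here the quotients repeat a_1, ..., a_10; the period length is 10.
Hence the expansion of sqrt(259) is a_0 = 16 followed by the repeating block 10, 1, 2, 3, 4, 3, 2, 1, 10, 32 (period 10).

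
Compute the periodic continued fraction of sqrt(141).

Write x_i = (sqrt(141) + m_i)/d_i with (m_0, d_0) = (0, 1). a_0 = floor(sqrt(141)) = 11, since 11^2 = 121 <= 141 < 144 = 12^2.
Iterate m_{i+1} = d_i*a_i - m_i, d_{i+1} = (141 - m_{i+1}^2)/d_i, a_{i+1} = floor((a_0 + m_{i+1})/d_{i+1}):
  m_1 = 1*11 - 0 = 11, d_1 = (141 - 11^2)/1 = 20/1 = 20, a_1 = floor((11 + 11)/20) = 1.
  m_2 = 20*1 - 11 = 9, d_2 = (141 - 9^2)/20 = 60/20 = 3, a_2 = floor((11 + 9)/3) = 6.
  m_3 = 3*6 - 9 = 9, d_3 = (141 - 9^2)/3 = 60/3 = 20, a_3 = floor((11 + 9)/20) = 1.
  m_4 = 20*1 - 9 = 11, d_4 = (141 - 11^2)/20 = 20/20 = 1, a_4 = floor((11 + 11)/1) = 22.
  m_5 = 1*22 - 11 = 11, d_5 = (141 - 11^2)/1 = 20/1 = 20: (m_5, d_5) = (m_1, d_1) = (11, 20), so from here the quotients repeat a_1, ..., a_4; the period length is 4.
Hence the expansion of sqrt(141) is a_0 = 11 followed by the repeating block 1, 6, 1, 22 (period 4).

[11; (1, 6, 1, 22)]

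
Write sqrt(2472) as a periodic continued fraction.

Write x_i = (sqrt(2472) + m_i)/d_i with (m_0, d_0) = (0, 1). a_0 = floor(sqrt(2472)) = 49, since 49^2 = 2401 <= 2472 < 2500 = 50^2.
Iterate m_{i+1} = d_i*a_i - m_i, d_{i+1} = (2472 - m_{i+1}^2)/d_i, a_{i+1} = floor((a_0 + m_{i+1})/d_{i+1}):
  m_1 = 1*49 - 0 = 49, d_1 = (2472 - 49^2)/1 = 71/1 = 71, a_1 = floor((49 + 49)/71) = 1.
  m_2 = 71*1 - 49 = 22, d_2 = (2472 - 22^2)/71 = 1988/71 = 28, a_2 = floor((49 + 22)/28) = 2.
  m_3 = 28*2 - 22 = 34, d_3 = (2472 - 34^2)/28 = 1316/28 = 47, a_3 = floor((49 + 34)/47) = 1.
  m_4 = 47*1 - 34 = 13, d_4 = (2472 - 13^2)/47 = 2303/47 = 49, a_4 = floor((49 + 13)/49) = 1.
  m_5 = 49*1 - 13 = 36, d_5 = (2472 - 36^2)/49 = 1176/49 = 24, a_5 = floor((49 + 36)/24) = 3.
  m_6 = 24*3 - 36 = 36, d_6 = (2472 - 36^2)/24 = 1176/24 = 49, a_6 = floor((49 + 36)/49) = 1.
  m_7 = 49*1 - 36 = 13, d_7 = (2472 - 13^2)/49 = 2303/49 = 47, a_7 = floor((49 + 13)/47) = 1.
  m_8 = 47*1 - 13 = 34, d_8 = (2472 - 34^2)/47 = 1316/47 = 28, a_8 = floor((49 + 34)/28) = 2.
  m_9 = 28*2 - 34 = 22, d_9 = (2472 - 22^2)/28 = 1988/28 = 71, a_9 = floor((49 + 22)/71) = 1.
  m_10 = 71*1 - 22 = 49, d_10 = (2472 - 49^2)/71 = 71/71 = 1, a_10 = floor((49 + 49)/1) = 98.
  m_11 = 1*98 - 49 = 49, d_11 = (2472 - 49^2)/1 = 71/1 = 71: (m_11, d_11) = (m_1, d_1) = (49, 71), so from here the quotients repeat a_1, ..., a_10; the period length is 10.
Hence the expansion of sqrt(2472) is a_0 = 49 followed by the repeating block 1, 2, 1, 1, 3, 1, 1, 2, 1, 98 (period 10).

[49; (1, 2, 1, 1, 3, 1, 1, 2, 1, 98)]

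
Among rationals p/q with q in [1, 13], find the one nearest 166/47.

Expand x = 166/47 as a continued fraction with the Euclidean algorithm:
  166 = 3*47 + 25, so a_0 = 3.
  47 = 1*25 + 22, so a_1 = 1.
  25 = 1*22 + 3, so a_2 = 1.
  22 = 7*3 + 1, so a_3 = 7.
  3 = 3*1 + 0, so a_4 = 3.
so x = [3; 1, 1, 7, 3].
Convergents (p_i = a_i*p_{i-1} + p_{i-2}, q_i = a_i*q_{i-1} + q_{i-2} with p_{-2}=0, p_{-1}=1, q_{-2}=1, q_{-1}=0), until the denominator exceeds 13:
  i=0: a_0=3, p_0 = 3*1 + 0 = 3, q_0 = 3*0 + 1 = 1.
  i=1: a_1=1, p_1 = 1*3 + 1 = 4, q_1 = 1*1 + 0 = 1.
  i=2: a_2=1, p_2 = 1*4 + 3 = 7, q_2 = 1*1 + 1 = 2.
  i=3: a_3=7, p_3 = 7*7 + 4 = 53, q_3 = 7*2 + 1 = 15.
q_3 = 15 > 13, so the last convergent with denominator <= 13 is p_2/q_2 = 7/2.
The closest fraction with denominator <= 13 is either p_2/q_2 or the intermediate fraction (k*p_2 + p_1)/(k*q_2 + q_1) with the largest k >= 1 whose denominator stays <= 13; these approach x as k grows, and every other convergent or intermediate fraction in range is farther away.
Largest k: floor((13 - q_1)/q_2) = floor((13 - 1)/2) = 6.
That gives (6*7 + 4)/(6*2 + 1) = 46/13.
Compare the errors: |x - 7/2| = |166*2 - 7*47|/(47*2) = 3/94, and |x - 46/13| = |166*13 - 46*47|/(47*13) = 4/611.
Cross-multiplying, 4*94 = 376 < 1833 = 3*611, so 4/611 is smaller: the intermediate fraction 46/13 is closer to x than 7/2.

46/13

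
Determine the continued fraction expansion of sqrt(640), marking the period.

[25; (3, 2, 1, 4, 1, 11, 1, 4, 1, 2, 3, 50)]

Write x_i = (sqrt(640) + m_i)/d_i with (m_0, d_0) = (0, 1). a_0 = floor(sqrt(640)) = 25, since 25^2 = 625 <= 640 < 676 = 26^2.
Iterate m_{i+1} = d_i*a_i - m_i, d_{i+1} = (640 - m_{i+1}^2)/d_i, a_{i+1} = floor((a_0 + m_{i+1})/d_{i+1}):
  m_1 = 1*25 - 0 = 25, d_1 = (640 - 25^2)/1 = 15/1 = 15, a_1 = floor((25 + 25)/15) = 3.
  m_2 = 15*3 - 25 = 20, d_2 = (640 - 20^2)/15 = 240/15 = 16, a_2 = floor((25 + 20)/16) = 2.
  m_3 = 16*2 - 20 = 12, d_3 = (640 - 12^2)/16 = 496/16 = 31, a_3 = floor((25 + 12)/31) = 1.
  m_4 = 31*1 - 12 = 19, d_4 = (640 - 19^2)/31 = 279/31 = 9, a_4 = floor((25 + 19)/9) = 4.
  m_5 = 9*4 - 19 = 17, d_5 = (640 - 17^2)/9 = 351/9 = 39, a_5 = floor((25 + 17)/39) = 1.
  m_6 = 39*1 - 17 = 22, d_6 = (640 - 22^2)/39 = 156/39 = 4, a_6 = floor((25 + 22)/4) = 11.
  m_7 = 4*11 - 22 = 22, d_7 = (640 - 22^2)/4 = 156/4 = 39, a_7 = floor((25 + 22)/39) = 1.
  m_8 = 39*1 - 22 = 17, d_8 = (640 - 17^2)/39 = 351/39 = 9, a_8 = floor((25 + 17)/9) = 4.
  m_9 = 9*4 - 17 = 19, d_9 = (640 - 19^2)/9 = 279/9 = 31, a_9 = floor((25 + 19)/31) = 1.
  m_10 = 31*1 - 19 = 12, d_10 = (640 - 12^2)/31 = 496/31 = 16, a_10 = floor((25 + 12)/16) = 2.
  m_11 = 16*2 - 12 = 20, d_11 = (640 - 20^2)/16 = 240/16 = 15, a_11 = floor((25 + 20)/15) = 3.
  m_12 = 15*3 - 20 = 25, d_12 = (640 - 25^2)/15 = 15/15 = 1, a_12 = floor((25 + 25)/1) = 50.
  m_13 = 1*50 - 25 = 25, d_13 = (640 - 25^2)/1 = 15/1 = 15: (m_13, d_13) = (m_1, d_1) = (25, 15), so from here the quotients repeat a_1, ..., a_12; the period length is 12.
Hence the expansion of sqrt(640) is a_0 = 25 followed by the repeating block 3, 2, 1, 4, 1, 11, 1, 4, 1, 2, 3, 50 (period 12).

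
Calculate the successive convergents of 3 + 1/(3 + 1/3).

3/1, 10/3, 33/10

Using the convergent recurrence p_i = a_i*p_{i-1} + p_{i-2}, q_i = a_i*q_{i-1} + q_{i-2} with p_{-2}=0, p_{-1}=1, q_{-2}=1, q_{-1}=0:
  i=0: a_0=3, p_0 = 3*1 + 0 = 3, q_0 = 3*0 + 1 = 1.
  i=1: a_1=3, p_1 = 3*3 + 1 = 10, q_1 = 3*1 + 0 = 3.
  i=2: a_2=3, p_2 = 3*10 + 3 = 33, q_2 = 3*3 + 1 = 10.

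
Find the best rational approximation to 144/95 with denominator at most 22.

32/21

Expand x = 144/95 as a continued fraction with the Euclidean algorithm:
  144 = 1*95 + 49, so a_0 = 1.
  95 = 1*49 + 46, so a_1 = 1.
  49 = 1*46 + 3, so a_2 = 1.
  46 = 15*3 + 1, so a_3 = 15.
  3 = 3*1 + 0, so a_4 = 3.
so x = [1; 1, 1, 15, 3].
Convergents (p_i = a_i*p_{i-1} + p_{i-2}, q_i = a_i*q_{i-1} + q_{i-2} with p_{-2}=0, p_{-1}=1, q_{-2}=1, q_{-1}=0), until the denominator exceeds 22:
  i=0: a_0=1, p_0 = 1*1 + 0 = 1, q_0 = 1*0 + 1 = 1.
  i=1: a_1=1, p_1 = 1*1 + 1 = 2, q_1 = 1*1 + 0 = 1.
  i=2: a_2=1, p_2 = 1*2 + 1 = 3, q_2 = 1*1 + 1 = 2.
  i=3: a_3=15, p_3 = 15*3 + 2 = 47, q_3 = 15*2 + 1 = 31.
q_3 = 31 > 22, so the last convergent with denominator <= 22 is p_2/q_2 = 3/2.
The closest fraction with denominator <= 22 is either p_2/q_2 or the intermediate fraction (k*p_2 + p_1)/(k*q_2 + q_1) with the largest k >= 1 whose denominator stays <= 22; these approach x as k grows, and every other convergent or intermediate fraction in range is farther away.
Largest k: floor((22 - q_1)/q_2) = floor((22 - 1)/2) = 10.
That gives (10*3 + 2)/(10*2 + 1) = 32/21.
Compare the errors: |x - 3/2| = |144*2 - 3*95|/(95*2) = 3/190, and |x - 32/21| = |144*21 - 32*95|/(95*21) = 16/1995.
Cross-multiplying, 16*190 = 3040 < 5985 = 3*1995, so 16/1995 is smaller: the intermediate fraction 32/21 is closer to x than 3/2.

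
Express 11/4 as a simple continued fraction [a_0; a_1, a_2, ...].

Run the Euclidean algorithm on 11 and 4; the successive quotients are the partial quotients a_0, a_1, ... (each step inverts the fractional part left over by the previous one):
  11 = 2*4 + 3, so a_0 = 2.
  4 = 1*3 + 1, so a_1 = 1.
  3 = 3*1 + 0, so a_2 = 3.
The remainder reaches 0 after 3 divisions, so the expansion has 3 partial quotients, read off in order.

[2; 1, 3]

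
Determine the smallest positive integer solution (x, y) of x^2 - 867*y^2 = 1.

First expand sqrt(867) as a continued fraction. With x_i = (sqrt(867) + m_i)/d_i and (m_0, d_0) = (0, 1): a_0 = floor(sqrt(867)) = 29, since 29^2 = 841 <= 867 < 900 = 30^2.
Iterate m_{i+1} = d_i*a_i - m_i, d_{i+1} = (867 - m_{i+1}^2)/d_i, a_{i+1} = floor((a_0 + m_{i+1})/d_{i+1}):
  m_1 = 1*29 - 0 = 29, d_1 = (867 - 29^2)/1 = 26/1 = 26, a_1 = floor((29 + 29)/26) = 2.
  m_2 = 26*2 - 29 = 23, d_2 = (867 - 23^2)/26 = 338/26 = 13, a_2 = floor((29 + 23)/13) = 4.
  m_3 = 13*4 - 23 = 29, d_3 = (867 - 29^2)/13 = 26/13 = 2, a_3 = floor((29 + 29)/2) = 29.
  m_4 = 2*29 - 29 = 29, d_4 = (867 - 29^2)/2 = 26/2 = 13, a_4 = floor((29 + 29)/13) = 4.
  m_5 = 13*4 - 29 = 23, d_5 = (867 - 23^2)/13 = 338/13 = 26, a_5 = floor((29 + 23)/26) = 2.
  m_6 = 26*2 - 23 = 29, d_6 = (867 - 29^2)/26 = 26/26 = 1, a_6 = floor((29 + 29)/1) = 58.
  m_7 = 1*58 - 29 = 29, d_7 = (867 - 29^2)/1 = 26/1 = 26: (m_7, d_7) = (m_1, d_1) = (29, 26), so from here the quotients repeat a_1, ..., a_6; the period length is 6.
So sqrt(867) = [29; (2, 4, 29, 4, 2, 58)] with period length k = 6.
k is even, so the fundamental solution of x^2 - 867y^2 = 1 is (p_{k-1}, q_{k-1}) = (p_5, q_5); compute convergents through index 5.
Convergents (p_i = a_i*p_{i-1} + p_{i-2}, q_i = a_i*q_{i-1} + q_{i-2} with p_{-2}=0, p_{-1}=1, q_{-2}=1, q_{-1}=0):
  i=0: a_0=29, p_0 = 29*1 + 0 = 29, q_0 = 29*0 + 1 = 1.
  i=1: a_1=2, p_1 = 2*29 + 1 = 59, q_1 = 2*1 + 0 = 2.
  i=2: a_2=4, p_2 = 4*59 + 29 = 265, q_2 = 4*2 + 1 = 9.
  i=3: a_3=29, p_3 = 29*265 + 59 = 7744, q_3 = 29*9 + 2 = 263.
  i=4: a_4=4, p_4 = 4*7744 + 265 = 31241, q_4 = 4*263 + 9 = 1061.
  i=5: a_5=2, p_5 = 2*31241 + 7744 = 70226, q_5 = 2*1061 + 263 = 2385.
Check: 70226^2 - 867*2385^2 = 4931691076 - 4931691075 = 1, so (x, y) = (70226, 2385) solves the equation, and by the theorem it is the least positive solution.

(x, y) = (70226, 2385)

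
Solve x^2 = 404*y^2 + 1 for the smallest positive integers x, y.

(x, y) = (201, 10)

First expand sqrt(404) as a continued fraction. With x_i = (sqrt(404) + m_i)/d_i and (m_0, d_0) = (0, 1): a_0 = floor(sqrt(404)) = 20, since 20^2 = 400 <= 404 < 441 = 21^2.
Iterate m_{i+1} = d_i*a_i - m_i, d_{i+1} = (404 - m_{i+1}^2)/d_i, a_{i+1} = floor((a_0 + m_{i+1})/d_{i+1}):
  m_1 = 1*20 - 0 = 20, d_1 = (404 - 20^2)/1 = 4/1 = 4, a_1 = floor((20 + 20)/4) = 10.
  m_2 = 4*10 - 20 = 20, d_2 = (404 - 20^2)/4 = 4/4 = 1, a_2 = floor((20 + 20)/1) = 40.
  m_3 = 1*40 - 20 = 20, d_3 = (404 - 20^2)/1 = 4/1 = 4: (m_3, d_3) = (m_1, d_1) = (20, 4), so from here the quotients repeat a_1, a_2; the period length is 2.
So sqrt(404) = [20; (10, 40)] with period length k = 2.
k is even, so the fundamental solution of x^2 - 404y^2 = 1 is (p_{k-1}, q_{k-1}) = (p_1, q_1); compute convergents through index 1.
Convergents (p_i = a_i*p_{i-1} + p_{i-2}, q_i = a_i*q_{i-1} + q_{i-2} with p_{-2}=0, p_{-1}=1, q_{-2}=1, q_{-1}=0):
  i=0: a_0=20, p_0 = 20*1 + 0 = 20, q_0 = 20*0 + 1 = 1.
  i=1: a_1=10, p_1 = 10*20 + 1 = 201, q_1 = 10*1 + 0 = 10.
Check: 201^2 - 404*10^2 = 40401 - 40400 = 1, so (x, y) = (201, 10) solves the equation, and by the theorem it is the least positive solution.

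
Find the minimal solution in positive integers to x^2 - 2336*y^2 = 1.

First expand sqrt(2336) as a continued fraction. With x_i = (sqrt(2336) + m_i)/d_i and (m_0, d_0) = (0, 1): a_0 = floor(sqrt(2336)) = 48, since 48^2 = 2304 <= 2336 < 2401 = 49^2.
Iterate m_{i+1} = d_i*a_i - m_i, d_{i+1} = (2336 - m_{i+1}^2)/d_i, a_{i+1} = floor((a_0 + m_{i+1})/d_{i+1}):
  m_1 = 1*48 - 0 = 48, d_1 = (2336 - 48^2)/1 = 32/1 = 32, a_1 = floor((48 + 48)/32) = 3.
  m_2 = 32*3 - 48 = 48, d_2 = (2336 - 48^2)/32 = 32/32 = 1, a_2 = floor((48 + 48)/1) = 96.
  m_3 = 1*96 - 48 = 48, d_3 = (2336 - 48^2)/1 = 32/1 = 32: (m_3, d_3) = (m_1, d_1) = (48, 32), so from here the quotients repeat a_1, a_2; the period length is 2.
So sqrt(2336) = [48; (3, 96)] with period length k = 2.
k is even, so the fundamental solution of x^2 - 2336y^2 = 1 is (p_{k-1}, q_{k-1}) = (p_1, q_1); compute convergents through index 1.
Convergents (p_i = a_i*p_{i-1} + p_{i-2}, q_i = a_i*q_{i-1} + q_{i-2} with p_{-2}=0, p_{-1}=1, q_{-2}=1, q_{-1}=0):
  i=0: a_0=48, p_0 = 48*1 + 0 = 48, q_0 = 48*0 + 1 = 1.
  i=1: a_1=3, p_1 = 3*48 + 1 = 145, q_1 = 3*1 + 0 = 3.
Check: 145^2 - 2336*3^2 = 21025 - 21024 = 1, so (x, y) = (145, 3) solves the equation, and by the theorem it is the least positive solution.

(x, y) = (145, 3)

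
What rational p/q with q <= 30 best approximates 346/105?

Expand x = 346/105 as a continued fraction with the Euclidean algorithm:
  346 = 3*105 + 31, so a_0 = 3.
  105 = 3*31 + 12, so a_1 = 3.
  31 = 2*12 + 7, so a_2 = 2.
  12 = 1*7 + 5, so a_3 = 1.
  7 = 1*5 + 2, so a_4 = 1.
  5 = 2*2 + 1, so a_5 = 2.
  2 = 2*1 + 0, so a_6 = 2.
so x = [3; 3, 2, 1, 1, 2, 2].
Convergents (p_i = a_i*p_{i-1} + p_{i-2}, q_i = a_i*q_{i-1} + q_{i-2} with p_{-2}=0, p_{-1}=1, q_{-2}=1, q_{-1}=0), until the denominator exceeds 30:
  i=0: a_0=3, p_0 = 3*1 + 0 = 3, q_0 = 3*0 + 1 = 1.
  i=1: a_1=3, p_1 = 3*3 + 1 = 10, q_1 = 3*1 + 0 = 3.
  i=2: a_2=2, p_2 = 2*10 + 3 = 23, q_2 = 2*3 + 1 = 7.
  i=3: a_3=1, p_3 = 1*23 + 10 = 33, q_3 = 1*7 + 3 = 10.
  i=4: a_4=1, p_4 = 1*33 + 23 = 56, q_4 = 1*10 + 7 = 17.
  i=5: a_5=2, p_5 = 2*56 + 33 = 145, q_5 = 2*17 + 10 = 44.
q_5 = 44 > 30, so the last convergent with denominator <= 30 is p_4/q_4 = 56/17.
The closest fraction with denominator <= 30 is either p_4/q_4 or the intermediate fraction (k*p_4 + p_3)/(k*q_4 + q_3) with the largest k >= 1 whose denominator stays <= 30; these approach x as k grows, and every other convergent or intermediate fraction in range is farther away.
Largest k: floor((30 - q_3)/q_4) = floor((30 - 10)/17) = 1.
That gives (1*56 + 33)/(1*17 + 10) = 89/27.
Compare the errors: |x - 56/17| = |346*17 - 56*105|/(105*17) = 2/1785, and |x - 89/27| = |346*27 - 89*105|/(105*27) = 3/2835.
Cross-multiplying, 3*1785 = 5355 < 5670 = 2*2835, so 3/2835 is smaller: the intermediate fraction 89/27 is closer to x than 56/17.

89/27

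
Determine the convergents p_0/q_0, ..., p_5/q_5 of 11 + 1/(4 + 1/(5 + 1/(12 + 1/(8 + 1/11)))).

11/1, 45/4, 236/21, 2877/256, 23252/2069, 258649/23015

Using the convergent recurrence p_i = a_i*p_{i-1} + p_{i-2}, q_i = a_i*q_{i-1} + q_{i-2} with p_{-2}=0, p_{-1}=1, q_{-2}=1, q_{-1}=0:
  i=0: a_0=11, p_0 = 11*1 + 0 = 11, q_0 = 11*0 + 1 = 1.
  i=1: a_1=4, p_1 = 4*11 + 1 = 45, q_1 = 4*1 + 0 = 4.
  i=2: a_2=5, p_2 = 5*45 + 11 = 236, q_2 = 5*4 + 1 = 21.
  i=3: a_3=12, p_3 = 12*236 + 45 = 2877, q_3 = 12*21 + 4 = 256.
  i=4: a_4=8, p_4 = 8*2877 + 236 = 23252, q_4 = 8*256 + 21 = 2069.
  i=5: a_5=11, p_5 = 11*23252 + 2877 = 258649, q_5 = 11*2069 + 256 = 23015.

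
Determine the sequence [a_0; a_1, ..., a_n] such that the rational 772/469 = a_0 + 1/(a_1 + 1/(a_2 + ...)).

Run the Euclidean algorithm on 772 and 469; the successive quotients are the partial quotients a_0, a_1, ... (each step inverts the fractional part left over by the previous one):
  772 = 1*469 + 303, so a_0 = 1.
  469 = 1*303 + 166, so a_1 = 1.
  303 = 1*166 + 137, so a_2 = 1.
  166 = 1*137 + 29, so a_3 = 1.
  137 = 4*29 + 21, so a_4 = 4.
  29 = 1*21 + 8, so a_5 = 1.
  21 = 2*8 + 5, so a_6 = 2.
  8 = 1*5 + 3, so a_7 = 1.
  5 = 1*3 + 2, so a_8 = 1.
  3 = 1*2 + 1, so a_9 = 1.
  2 = 2*1 + 0, so a_10 = 2.
The remainder reaches 0 after 11 divisions, so the expansion has 11 partial quotients, read off in order.

[1; 1, 1, 1, 4, 1, 2, 1, 1, 1, 2]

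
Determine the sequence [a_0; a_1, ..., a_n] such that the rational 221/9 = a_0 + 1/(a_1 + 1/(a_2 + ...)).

Run the Euclidean algorithm on 221 and 9; the successive quotients are the partial quotients a_0, a_1, ... (each step inverts the fractional part left over by the previous one):
  221 = 24*9 + 5, so a_0 = 24.
  9 = 1*5 + 4, so a_1 = 1.
  5 = 1*4 + 1, so a_2 = 1.
  4 = 4*1 + 0, so a_3 = 4.
The remainder reaches 0 after 4 divisions, so the expansion has 4 partial quotients, read off in order.

[24; 1, 1, 4]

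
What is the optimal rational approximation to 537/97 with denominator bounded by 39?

155/28

Expand x = 537/97 as a continued fraction with the Euclidean algorithm:
  537 = 5*97 + 52, so a_0 = 5.
  97 = 1*52 + 45, so a_1 = 1.
  52 = 1*45 + 7, so a_2 = 1.
  45 = 6*7 + 3, so a_3 = 6.
  7 = 2*3 + 1, so a_4 = 2.
  3 = 3*1 + 0, so a_5 = 3.
so x = [5; 1, 1, 6, 2, 3].
Convergents (p_i = a_i*p_{i-1} + p_{i-2}, q_i = a_i*q_{i-1} + q_{i-2} with p_{-2}=0, p_{-1}=1, q_{-2}=1, q_{-1}=0), until the denominator exceeds 39:
  i=0: a_0=5, p_0 = 5*1 + 0 = 5, q_0 = 5*0 + 1 = 1.
  i=1: a_1=1, p_1 = 1*5 + 1 = 6, q_1 = 1*1 + 0 = 1.
  i=2: a_2=1, p_2 = 1*6 + 5 = 11, q_2 = 1*1 + 1 = 2.
  i=3: a_3=6, p_3 = 6*11 + 6 = 72, q_3 = 6*2 + 1 = 13.
  i=4: a_4=2, p_4 = 2*72 + 11 = 155, q_4 = 2*13 + 2 = 28.
  i=5: a_5=3, p_5 = 3*155 + 72 = 537, q_5 = 3*28 + 13 = 97.
q_5 = 97 > 39, so the last convergent with denominator <= 39 is p_4/q_4 = 155/28.
The closest fraction with denominator <= 39 is either p_4/q_4 or the intermediate fraction (k*p_4 + p_3)/(k*q_4 + q_3) with the largest k >= 1 whose denominator stays <= 39; these approach x as k grows, and every other convergent or intermediate fraction in range is farther away.
Largest k: floor((39 - q_3)/q_4) = floor((39 - 13)/28) = 0.
Since k = 0, no intermediate fraction beyond p_4/q_4 has denominator <= 39, so the convergent 155/28 is the closest (its error is |537*28 - 155*97|/(97*28) = 1/2716).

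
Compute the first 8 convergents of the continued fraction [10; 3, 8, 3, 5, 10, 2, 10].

10/1, 31/3, 258/25, 805/78, 4283/415, 43635/4228, 91553/8871, 959165/92938

Using the convergent recurrence p_i = a_i*p_{i-1} + p_{i-2}, q_i = a_i*q_{i-1} + q_{i-2} with p_{-2}=0, p_{-1}=1, q_{-2}=1, q_{-1}=0:
  i=0: a_0=10, p_0 = 10*1 + 0 = 10, q_0 = 10*0 + 1 = 1.
  i=1: a_1=3, p_1 = 3*10 + 1 = 31, q_1 = 3*1 + 0 = 3.
  i=2: a_2=8, p_2 = 8*31 + 10 = 258, q_2 = 8*3 + 1 = 25.
  i=3: a_3=3, p_3 = 3*258 + 31 = 805, q_3 = 3*25 + 3 = 78.
  i=4: a_4=5, p_4 = 5*805 + 258 = 4283, q_4 = 5*78 + 25 = 415.
  i=5: a_5=10, p_5 = 10*4283 + 805 = 43635, q_5 = 10*415 + 78 = 4228.
  i=6: a_6=2, p_6 = 2*43635 + 4283 = 91553, q_6 = 2*4228 + 415 = 8871.
  i=7: a_7=10, p_7 = 10*91553 + 43635 = 959165, q_7 = 10*8871 + 4228 = 92938.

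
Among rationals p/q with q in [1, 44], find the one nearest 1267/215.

165/28

Expand x = 1267/215 as a continued fraction with the Euclidean algorithm:
  1267 = 5*215 + 192, so a_0 = 5.
  215 = 1*192 + 23, so a_1 = 1.
  192 = 8*23 + 8, so a_2 = 8.
  23 = 2*8 + 7, so a_3 = 2.
  8 = 1*7 + 1, so a_4 = 1.
  7 = 7*1 + 0, so a_5 = 7.
so x = [5; 1, 8, 2, 1, 7].
Convergents (p_i = a_i*p_{i-1} + p_{i-2}, q_i = a_i*q_{i-1} + q_{i-2} with p_{-2}=0, p_{-1}=1, q_{-2}=1, q_{-1}=0), until the denominator exceeds 44:
  i=0: a_0=5, p_0 = 5*1 + 0 = 5, q_0 = 5*0 + 1 = 1.
  i=1: a_1=1, p_1 = 1*5 + 1 = 6, q_1 = 1*1 + 0 = 1.
  i=2: a_2=8, p_2 = 8*6 + 5 = 53, q_2 = 8*1 + 1 = 9.
  i=3: a_3=2, p_3 = 2*53 + 6 = 112, q_3 = 2*9 + 1 = 19.
  i=4: a_4=1, p_4 = 1*112 + 53 = 165, q_4 = 1*19 + 9 = 28.
  i=5: a_5=7, p_5 = 7*165 + 112 = 1267, q_5 = 7*28 + 19 = 215.
q_5 = 215 > 44, so the last convergent with denominator <= 44 is p_4/q_4 = 165/28.
The closest fraction with denominator <= 44 is either p_4/q_4 or the intermediate fraction (k*p_4 + p_3)/(k*q_4 + q_3) with the largest k >= 1 whose denominator stays <= 44; these approach x as k grows, and every other convergent or intermediate fraction in range is farther away.
Largest k: floor((44 - q_3)/q_4) = floor((44 - 19)/28) = 0.
Since k = 0, no intermediate fraction beyond p_4/q_4 has denominator <= 44, so the convergent 165/28 is the closest (its error is |1267*28 - 165*215|/(215*28) = 1/6020).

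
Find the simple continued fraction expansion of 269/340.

Run the Euclidean algorithm on 269 and 340; the successive quotients are the partial quotients a_0, a_1, ... (each step inverts the fractional part left over by the previous one):
  269 = 0*340 + 269, so a_0 = 0.
  340 = 1*269 + 71, so a_1 = 1.
  269 = 3*71 + 56, so a_2 = 3.
  71 = 1*56 + 15, so a_3 = 1.
  56 = 3*15 + 11, so a_4 = 3.
  15 = 1*11 + 4, so a_5 = 1.
  11 = 2*4 + 3, so a_6 = 2.
  4 = 1*3 + 1, so a_7 = 1.
  3 = 3*1 + 0, so a_8 = 3.
The remainder reaches 0 after 9 divisions, so the expansion has 9 partial quotients, read off in order.

[0; 1, 3, 1, 3, 1, 2, 1, 3]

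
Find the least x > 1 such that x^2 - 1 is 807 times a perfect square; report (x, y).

(x, y) = (51841948, 1824923)

First expand sqrt(807) as a continued fraction. With x_i = (sqrt(807) + m_i)/d_i and (m_0, d_0) = (0, 1): a_0 = floor(sqrt(807)) = 28, since 28^2 = 784 <= 807 < 841 = 29^2.
Iterate m_{i+1} = d_i*a_i - m_i, d_{i+1} = (807 - m_{i+1}^2)/d_i, a_{i+1} = floor((a_0 + m_{i+1})/d_{i+1}):
  m_1 = 1*28 - 0 = 28, d_1 = (807 - 28^2)/1 = 23/1 = 23, a_1 = floor((28 + 28)/23) = 2.
  m_2 = 23*2 - 28 = 18, d_2 = (807 - 18^2)/23 = 483/23 = 21, a_2 = floor((28 + 18)/21) = 2.
  m_3 = 21*2 - 18 = 24, d_3 = (807 - 24^2)/21 = 231/21 = 11, a_3 = floor((28 + 24)/11) = 4.
  m_4 = 11*4 - 24 = 20, d_4 = (807 - 20^2)/11 = 407/11 = 37, a_4 = floor((28 + 20)/37) = 1.
  m_5 = 37*1 - 20 = 17, d_5 = (807 - 17^2)/37 = 518/37 = 14, a_5 = floor((28 + 17)/14) = 3.
  m_6 = 14*3 - 17 = 25, d_6 = (807 - 25^2)/14 = 182/14 = 13, a_6 = floor((28 + 25)/13) = 4.
  m_7 = 13*4 - 25 = 27, d_7 = (807 - 27^2)/13 = 78/13 = 6, a_7 = floor((28 + 27)/6) = 9.
  m_8 = 6*9 - 27 = 27, d_8 = (807 - 27^2)/6 = 78/6 = 13, a_8 = floor((28 + 27)/13) = 4.
  m_9 = 13*4 - 27 = 25, d_9 = (807 - 25^2)/13 = 182/13 = 14, a_9 = floor((28 + 25)/14) = 3.
  m_10 = 14*3 - 25 = 17, d_10 = (807 - 17^2)/14 = 518/14 = 37, a_10 = floor((28 + 17)/37) = 1.
  m_11 = 37*1 - 17 = 20, d_11 = (807 - 20^2)/37 = 407/37 = 11, a_11 = floor((28 + 20)/11) = 4.
  m_12 = 11*4 - 20 = 24, d_12 = (807 - 24^2)/11 = 231/11 = 21, a_12 = floor((28 + 24)/21) = 2.
  m_13 = 21*2 - 24 = 18, d_13 = (807 - 18^2)/21 = 483/21 = 23, a_13 = floor((28 + 18)/23) = 2.
  m_14 = 23*2 - 18 = 28, d_14 = (807 - 28^2)/23 = 23/23 = 1, a_14 = floor((28 + 28)/1) = 56.
  m_15 = 1*56 - 28 = 28, d_15 = (807 - 28^2)/1 = 23/1 = 23: (m_15, d_15) = (m_1, d_1) = (28, 23), so from here the quotients repeat a_1, ..., a_14; the period length is 14.
So sqrt(807) = [28; (2, 2, 4, 1, 3, 4, 9, 4, 3, 1, 4, 2, 2, 56)] with period length k = 14.
k is even, so the fundamental solution of x^2 - 807y^2 = 1 is (p_{k-1}, q_{k-1}) = (p_13, q_13); compute convergents through index 13.
Convergents (p_i = a_i*p_{i-1} + p_{i-2}, q_i = a_i*q_{i-1} + q_{i-2} with p_{-2}=0, p_{-1}=1, q_{-2}=1, q_{-1}=0):
  i=0: a_0=28, p_0 = 28*1 + 0 = 28, q_0 = 28*0 + 1 = 1.
  i=1: a_1=2, p_1 = 2*28 + 1 = 57, q_1 = 2*1 + 0 = 2.
  i=2: a_2=2, p_2 = 2*57 + 28 = 142, q_2 = 2*2 + 1 = 5.
  i=3: a_3=4, p_3 = 4*142 + 57 = 625, q_3 = 4*5 + 2 = 22.
  i=4: a_4=1, p_4 = 1*625 + 142 = 767, q_4 = 1*22 + 5 = 27.
  i=5: a_5=3, p_5 = 3*767 + 625 = 2926, q_5 = 3*27 + 22 = 103.
  i=6: a_6=4, p_6 = 4*2926 + 767 = 12471, q_6 = 4*103 + 27 = 439.
  i=7: a_7=9, p_7 = 9*12471 + 2926 = 115165, q_7 = 9*439 + 103 = 4054.
  i=8: a_8=4, p_8 = 4*115165 + 12471 = 473131, q_8 = 4*4054 + 439 = 16655.
  i=9: a_9=3, p_9 = 3*473131 + 115165 = 1534558, q_9 = 3*16655 + 4054 = 54019.
  i=10: a_10=1, p_10 = 1*1534558 + 473131 = 2007689, q_10 = 1*54019 + 16655 = 70674.
  i=11: a_11=4, p_11 = 4*2007689 + 1534558 = 9565314, q_11 = 4*70674 + 54019 = 336715.
  i=12: a_12=2, p_12 = 2*9565314 + 2007689 = 21138317, q_12 = 2*336715 + 70674 = 744104.
  i=13: a_13=2, p_13 = 2*21138317 + 9565314 = 51841948, q_13 = 2*744104 + 336715 = 1824923.
Check: 51841948^2 - 807*1824923^2 = 2687587572434704 - 2687587572434703 = 1, so (x, y) = (51841948, 1824923) solves the equation, and by the theorem it is the least positive solution.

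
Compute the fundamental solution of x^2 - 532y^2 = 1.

First expand sqrt(532) as a continued fraction. With x_i = (sqrt(532) + m_i)/d_i and (m_0, d_0) = (0, 1): a_0 = floor(sqrt(532)) = 23, since 23^2 = 529 <= 532 < 576 = 24^2.
Iterate m_{i+1} = d_i*a_i - m_i, d_{i+1} = (532 - m_{i+1}^2)/d_i, a_{i+1} = floor((a_0 + m_{i+1})/d_{i+1}):
  m_1 = 1*23 - 0 = 23, d_1 = (532 - 23^2)/1 = 3/1 = 3, a_1 = floor((23 + 23)/3) = 15.
  m_2 = 3*15 - 23 = 22, d_2 = (532 - 22^2)/3 = 48/3 = 16, a_2 = floor((23 + 22)/16) = 2.
  m_3 = 16*2 - 22 = 10, d_3 = (532 - 10^2)/16 = 432/16 = 27, a_3 = floor((23 + 10)/27) = 1.
  m_4 = 27*1 - 10 = 17, d_4 = (532 - 17^2)/27 = 243/27 = 9, a_4 = floor((23 + 17)/9) = 4.
  m_5 = 9*4 - 17 = 19, d_5 = (532 - 19^2)/9 = 171/9 = 19, a_5 = floor((23 + 19)/19) = 2.
  m_6 = 19*2 - 19 = 19, d_6 = (532 - 19^2)/19 = 171/19 = 9, a_6 = floor((23 + 19)/9) = 4.
  m_7 = 9*4 - 19 = 17, d_7 = (532 - 17^2)/9 = 243/9 = 27, a_7 = floor((23 + 17)/27) = 1.
  m_8 = 27*1 - 17 = 10, d_8 = (532 - 10^2)/27 = 432/27 = 16, a_8 = floor((23 + 10)/16) = 2.
  m_9 = 16*2 - 10 = 22, d_9 = (532 - 22^2)/16 = 48/16 = 3, a_9 = floor((23 + 22)/3) = 15.
  m_10 = 3*15 - 22 = 23, d_10 = (532 - 23^2)/3 = 3/3 = 1, a_10 = floor((23 + 23)/1) = 46.
  m_11 = 1*46 - 23 = 23, d_11 = (532 - 23^2)/1 = 3/1 = 3: (m_11, d_11) = (m_1, d_1) = (23, 3), so from here the quotients repeat a_1, ..., a_10; the period length is 10.
So sqrt(532) = [23; (15, 2, 1, 4, 2, 4, 1, 2, 15, 46)] with period length k = 10.
k is even, so the fundamental solution of x^2 - 532y^2 = 1 is (p_{k-1}, q_{k-1}) = (p_9, q_9); compute convergents through index 9.
Convergents (p_i = a_i*p_{i-1} + p_{i-2}, q_i = a_i*q_{i-1} + q_{i-2} with p_{-2}=0, p_{-1}=1, q_{-2}=1, q_{-1}=0):
  i=0: a_0=23, p_0 = 23*1 + 0 = 23, q_0 = 23*0 + 1 = 1.
  i=1: a_1=15, p_1 = 15*23 + 1 = 346, q_1 = 15*1 + 0 = 15.
  i=2: a_2=2, p_2 = 2*346 + 23 = 715, q_2 = 2*15 + 1 = 31.
  i=3: a_3=1, p_3 = 1*715 + 346 = 1061, q_3 = 1*31 + 15 = 46.
  i=4: a_4=4, p_4 = 4*1061 + 715 = 4959, q_4 = 4*46 + 31 = 215.
  i=5: a_5=2, p_5 = 2*4959 + 1061 = 10979, q_5 = 2*215 + 46 = 476.
  i=6: a_6=4, p_6 = 4*10979 + 4959 = 48875, q_6 = 4*476 + 215 = 2119.
  i=7: a_7=1, p_7 = 1*48875 + 10979 = 59854, q_7 = 1*2119 + 476 = 2595.
  i=8: a_8=2, p_8 = 2*59854 + 48875 = 168583, q_8 = 2*2595 + 2119 = 7309.
  i=9: a_9=15, p_9 = 15*168583 + 59854 = 2588599, q_9 = 15*7309 + 2595 = 112230.
Check: 2588599^2 - 532*112230^2 = 6700844782801 - 6700844782800 = 1, so (x, y) = (2588599, 112230) solves the equation, and by the theorem it is the least positive solution.

(x, y) = (2588599, 112230)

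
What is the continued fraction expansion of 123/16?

[7; 1, 2, 5]

Run the Euclidean algorithm on 123 and 16; the successive quotients are the partial quotients a_0, a_1, ... (each step inverts the fractional part left over by the previous one):
  123 = 7*16 + 11, so a_0 = 7.
  16 = 1*11 + 5, so a_1 = 1.
  11 = 2*5 + 1, so a_2 = 2.
  5 = 5*1 + 0, so a_3 = 5.
The remainder reaches 0 after 4 divisions, so the expansion has 4 partial quotients, read off in order.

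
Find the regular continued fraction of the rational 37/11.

Run the Euclidean algorithm on 37 and 11; the successive quotients are the partial quotients a_0, a_1, ... (each step inverts the fractional part left over by the previous one):
  37 = 3*11 + 4, so a_0 = 3.
  11 = 2*4 + 3, so a_1 = 2.
  4 = 1*3 + 1, so a_2 = 1.
  3 = 3*1 + 0, so a_3 = 3.
The remainder reaches 0 after 4 divisions, so the expansion has 4 partial quotients, read off in order.

[3; 2, 1, 3]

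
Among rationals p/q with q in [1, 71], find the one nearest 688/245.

132/47

Expand x = 688/245 as a continued fraction with the Euclidean algorithm:
  688 = 2*245 + 198, so a_0 = 2.
  245 = 1*198 + 47, so a_1 = 1.
  198 = 4*47 + 10, so a_2 = 4.
  47 = 4*10 + 7, so a_3 = 4.
  10 = 1*7 + 3, so a_4 = 1.
  7 = 2*3 + 1, so a_5 = 2.
  3 = 3*1 + 0, so a_6 = 3.
so x = [2; 1, 4, 4, 1, 2, 3].
Convergents (p_i = a_i*p_{i-1} + p_{i-2}, q_i = a_i*q_{i-1} + q_{i-2} with p_{-2}=0, p_{-1}=1, q_{-2}=1, q_{-1}=0), until the denominator exceeds 71:
  i=0: a_0=2, p_0 = 2*1 + 0 = 2, q_0 = 2*0 + 1 = 1.
  i=1: a_1=1, p_1 = 1*2 + 1 = 3, q_1 = 1*1 + 0 = 1.
  i=2: a_2=4, p_2 = 4*3 + 2 = 14, q_2 = 4*1 + 1 = 5.
  i=3: a_3=4, p_3 = 4*14 + 3 = 59, q_3 = 4*5 + 1 = 21.
  i=4: a_4=1, p_4 = 1*59 + 14 = 73, q_4 = 1*21 + 5 = 26.
  i=5: a_5=2, p_5 = 2*73 + 59 = 205, q_5 = 2*26 + 21 = 73.
q_5 = 73 > 71, so the last convergent with denominator <= 71 is p_4/q_4 = 73/26.
The closest fraction with denominator <= 71 is either p_4/q_4 or the intermediate fraction (k*p_4 + p_3)/(k*q_4 + q_3) with the largest k >= 1 whose denominator stays <= 71; these approach x as k grows, and every other convergent or intermediate fraction in range is farther away.
Largest k: floor((71 - q_3)/q_4) = floor((71 - 21)/26) = 1.
That gives (1*73 + 59)/(1*26 + 21) = 132/47.
Compare the errors: |x - 73/26| = |688*26 - 73*245|/(245*26) = 3/6370, and |x - 132/47| = |688*47 - 132*245|/(245*47) = 4/11515.
Cross-multiplying, 4*6370 = 25480 < 34545 = 3*11515, so 4/11515 is smaller: the intermediate fraction 132/47 is closer to x than 73/26.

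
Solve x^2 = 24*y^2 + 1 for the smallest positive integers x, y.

(x, y) = (5, 1)

First expand sqrt(24) as a continued fraction. With x_i = (sqrt(24) + m_i)/d_i and (m_0, d_0) = (0, 1): a_0 = floor(sqrt(24)) = 4, since 4^2 = 16 <= 24 < 25 = 5^2.
Iterate m_{i+1} = d_i*a_i - m_i, d_{i+1} = (24 - m_{i+1}^2)/d_i, a_{i+1} = floor((a_0 + m_{i+1})/d_{i+1}):
  m_1 = 1*4 - 0 = 4, d_1 = (24 - 4^2)/1 = 8/1 = 8, a_1 = floor((4 + 4)/8) = 1.
  m_2 = 8*1 - 4 = 4, d_2 = (24 - 4^2)/8 = 8/8 = 1, a_2 = floor((4 + 4)/1) = 8.
  m_3 = 1*8 - 4 = 4, d_3 = (24 - 4^2)/1 = 8/1 = 8: (m_3, d_3) = (m_1, d_1) = (4, 8), so from here the quotients repeat a_1, a_2; the period length is 2.
So sqrt(24) = [4; (1, 8)] with period length k = 2.
k is even, so the fundamental solution of x^2 - 24y^2 = 1 is (p_{k-1}, q_{k-1}) = (p_1, q_1); compute convergents through index 1.
Convergents (p_i = a_i*p_{i-1} + p_{i-2}, q_i = a_i*q_{i-1} + q_{i-2} with p_{-2}=0, p_{-1}=1, q_{-2}=1, q_{-1}=0):
  i=0: a_0=4, p_0 = 4*1 + 0 = 4, q_0 = 4*0 + 1 = 1.
  i=1: a_1=1, p_1 = 1*4 + 1 = 5, q_1 = 1*1 + 0 = 1.
Check: 5^2 - 24*1^2 = 25 - 24 = 1, so (x, y) = (5, 1) solves the equation, and by the theorem it is the least positive solution.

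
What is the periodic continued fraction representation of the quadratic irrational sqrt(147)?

[12; (8, 24)]

Write x_i = (sqrt(147) + m_i)/d_i with (m_0, d_0) = (0, 1). a_0 = floor(sqrt(147)) = 12, since 12^2 = 144 <= 147 < 169 = 13^2.
Iterate m_{i+1} = d_i*a_i - m_i, d_{i+1} = (147 - m_{i+1}^2)/d_i, a_{i+1} = floor((a_0 + m_{i+1})/d_{i+1}):
  m_1 = 1*12 - 0 = 12, d_1 = (147 - 12^2)/1 = 3/1 = 3, a_1 = floor((12 + 12)/3) = 8.
  m_2 = 3*8 - 12 = 12, d_2 = (147 - 12^2)/3 = 3/3 = 1, a_2 = floor((12 + 12)/1) = 24.
  m_3 = 1*24 - 12 = 12, d_3 = (147 - 12^2)/1 = 3/1 = 3: (m_3, d_3) = (m_1, d_1) = (12, 3), so from here the quotients repeat a_1, a_2; the period length is 2.
Hence the expansion of sqrt(147) is a_0 = 12 followed by the repeating block 8, 24 (period 2).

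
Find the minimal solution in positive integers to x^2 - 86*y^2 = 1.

First expand sqrt(86) as a continued fraction. With x_i = (sqrt(86) + m_i)/d_i and (m_0, d_0) = (0, 1): a_0 = floor(sqrt(86)) = 9, since 9^2 = 81 <= 86 < 100 = 10^2.
Iterate m_{i+1} = d_i*a_i - m_i, d_{i+1} = (86 - m_{i+1}^2)/d_i, a_{i+1} = floor((a_0 + m_{i+1})/d_{i+1}):
  m_1 = 1*9 - 0 = 9, d_1 = (86 - 9^2)/1 = 5/1 = 5, a_1 = floor((9 + 9)/5) = 3.
  m_2 = 5*3 - 9 = 6, d_2 = (86 - 6^2)/5 = 50/5 = 10, a_2 = floor((9 + 6)/10) = 1.
  m_3 = 10*1 - 6 = 4, d_3 = (86 - 4^2)/10 = 70/10 = 7, a_3 = floor((9 + 4)/7) = 1.
  m_4 = 7*1 - 4 = 3, d_4 = (86 - 3^2)/7 = 77/7 = 11, a_4 = floor((9 + 3)/11) = 1.
  m_5 = 11*1 - 3 = 8, d_5 = (86 - 8^2)/11 = 22/11 = 2, a_5 = floor((9 + 8)/2) = 8.
  m_6 = 2*8 - 8 = 8, d_6 = (86 - 8^2)/2 = 22/2 = 11, a_6 = floor((9 + 8)/11) = 1.
  m_7 = 11*1 - 8 = 3, d_7 = (86 - 3^2)/11 = 77/11 = 7, a_7 = floor((9 + 3)/7) = 1.
  m_8 = 7*1 - 3 = 4, d_8 = (86 - 4^2)/7 = 70/7 = 10, a_8 = floor((9 + 4)/10) = 1.
  m_9 = 10*1 - 4 = 6, d_9 = (86 - 6^2)/10 = 50/10 = 5, a_9 = floor((9 + 6)/5) = 3.
  m_10 = 5*3 - 6 = 9, d_10 = (86 - 9^2)/5 = 5/5 = 1, a_10 = floor((9 + 9)/1) = 18.
  m_11 = 1*18 - 9 = 9, d_11 = (86 - 9^2)/1 = 5/1 = 5: (m_11, d_11) = (m_1, d_1) = (9, 5), so from here the quotients repeat a_1, ..., a_10; the period length is 10.
So sqrt(86) = [9; (3, 1, 1, 1, 8, 1, 1, 1, 3, 18)] with period length k = 10.
k is even, so the fundamental solution of x^2 - 86y^2 = 1 is (p_{k-1}, q_{k-1}) = (p_9, q_9); compute convergents through index 9.
Convergents (p_i = a_i*p_{i-1} + p_{i-2}, q_i = a_i*q_{i-1} + q_{i-2} with p_{-2}=0, p_{-1}=1, q_{-2}=1, q_{-1}=0):
  i=0: a_0=9, p_0 = 9*1 + 0 = 9, q_0 = 9*0 + 1 = 1.
  i=1: a_1=3, p_1 = 3*9 + 1 = 28, q_1 = 3*1 + 0 = 3.
  i=2: a_2=1, p_2 = 1*28 + 9 = 37, q_2 = 1*3 + 1 = 4.
  i=3: a_3=1, p_3 = 1*37 + 28 = 65, q_3 = 1*4 + 3 = 7.
  i=4: a_4=1, p_4 = 1*65 + 37 = 102, q_4 = 1*7 + 4 = 11.
  i=5: a_5=8, p_5 = 8*102 + 65 = 881, q_5 = 8*11 + 7 = 95.
  i=6: a_6=1, p_6 = 1*881 + 102 = 983, q_6 = 1*95 + 11 = 106.
  i=7: a_7=1, p_7 = 1*983 + 881 = 1864, q_7 = 1*106 + 95 = 201.
  i=8: a_8=1, p_8 = 1*1864 + 983 = 2847, q_8 = 1*201 + 106 = 307.
  i=9: a_9=3, p_9 = 3*2847 + 1864 = 10405, q_9 = 3*307 + 201 = 1122.
Check: 10405^2 - 86*1122^2 = 108264025 - 108264024 = 1, so (x, y) = (10405, 1122) solves the equation, and by the theorem it is the least positive solution.

(x, y) = (10405, 1122)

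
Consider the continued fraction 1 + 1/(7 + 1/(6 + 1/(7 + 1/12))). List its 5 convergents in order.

1/1, 8/7, 49/43, 351/308, 4261/3739

Using the convergent recurrence p_i = a_i*p_{i-1} + p_{i-2}, q_i = a_i*q_{i-1} + q_{i-2} with p_{-2}=0, p_{-1}=1, q_{-2}=1, q_{-1}=0:
  i=0: a_0=1, p_0 = 1*1 + 0 = 1, q_0 = 1*0 + 1 = 1.
  i=1: a_1=7, p_1 = 7*1 + 1 = 8, q_1 = 7*1 + 0 = 7.
  i=2: a_2=6, p_2 = 6*8 + 1 = 49, q_2 = 6*7 + 1 = 43.
  i=3: a_3=7, p_3 = 7*49 + 8 = 351, q_3 = 7*43 + 7 = 308.
  i=4: a_4=12, p_4 = 12*351 + 49 = 4261, q_4 = 12*308 + 43 = 3739.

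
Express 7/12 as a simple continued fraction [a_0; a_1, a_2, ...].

Run the Euclidean algorithm on 7 and 12; the successive quotients are the partial quotients a_0, a_1, ... (each step inverts the fractional part left over by the previous one):
  7 = 0*12 + 7, so a_0 = 0.
  12 = 1*7 + 5, so a_1 = 1.
  7 = 1*5 + 2, so a_2 = 1.
  5 = 2*2 + 1, so a_3 = 2.
  2 = 2*1 + 0, so a_4 = 2.
The remainder reaches 0 after 5 divisions, so the expansion has 5 partial quotients, read off in order.

[0; 1, 1, 2, 2]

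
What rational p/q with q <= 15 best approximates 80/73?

11/10

Expand x = 80/73 as a continued fraction with the Euclidean algorithm:
  80 = 1*73 + 7, so a_0 = 1.
  73 = 10*7 + 3, so a_1 = 10.
  7 = 2*3 + 1, so a_2 = 2.
  3 = 3*1 + 0, so a_3 = 3.
so x = [1; 10, 2, 3].
Convergents (p_i = a_i*p_{i-1} + p_{i-2}, q_i = a_i*q_{i-1} + q_{i-2} with p_{-2}=0, p_{-1}=1, q_{-2}=1, q_{-1}=0), until the denominator exceeds 15:
  i=0: a_0=1, p_0 = 1*1 + 0 = 1, q_0 = 1*0 + 1 = 1.
  i=1: a_1=10, p_1 = 10*1 + 1 = 11, q_1 = 10*1 + 0 = 10.
  i=2: a_2=2, p_2 = 2*11 + 1 = 23, q_2 = 2*10 + 1 = 21.
q_2 = 21 > 15, so the last convergent with denominator <= 15 is p_1/q_1 = 11/10.
The closest fraction with denominator <= 15 is either p_1/q_1 or the intermediate fraction (k*p_1 + p_0)/(k*q_1 + q_0) with the largest k >= 1 whose denominator stays <= 15; these approach x as k grows, and every other convergent or intermediate fraction in range is farther away.
Largest k: floor((15 - q_0)/q_1) = floor((15 - 1)/10) = 1.
That gives (1*11 + 1)/(1*10 + 1) = 12/11.
Compare the errors: |x - 11/10| = |80*10 - 11*73|/(73*10) = 3/730, and |x - 12/11| = |80*11 - 12*73|/(73*11) = 4/803.
Cross-multiplying, 3*803 = 2409 < 2920 = 4*730, so 3/730 is smaller: the convergent 11/10 is closer to x than 12/11.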